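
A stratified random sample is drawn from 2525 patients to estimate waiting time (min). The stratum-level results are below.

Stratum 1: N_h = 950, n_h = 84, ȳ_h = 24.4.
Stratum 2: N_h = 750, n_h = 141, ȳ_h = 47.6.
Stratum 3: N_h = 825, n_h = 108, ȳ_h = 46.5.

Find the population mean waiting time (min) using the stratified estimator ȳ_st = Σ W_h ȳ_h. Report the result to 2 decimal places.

N = Σ N_h = 2525. Stratum weights W_h = N_h/N.
ȳ_st = (950·24.4 + 750·47.6 + 825·46.5) / 2525 = 38.5119

ȳ_st ≈ 38.51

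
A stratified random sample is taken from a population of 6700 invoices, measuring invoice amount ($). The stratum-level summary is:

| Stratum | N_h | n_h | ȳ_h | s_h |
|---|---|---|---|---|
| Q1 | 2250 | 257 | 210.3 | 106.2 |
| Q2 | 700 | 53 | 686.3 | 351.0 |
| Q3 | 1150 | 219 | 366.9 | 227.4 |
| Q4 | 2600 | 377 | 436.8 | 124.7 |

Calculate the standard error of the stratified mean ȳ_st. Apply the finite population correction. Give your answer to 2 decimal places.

SE(ȳ_st) ≈ 6.23

V̂(ȳ_st) = Σ W_h² (1 − n_h/N_h) s_h²/n_h, with W_h = N_h/N and N = 6700:
  stratum Q1: (2250/6700)²·(1 − 257/2250)·106.2²/257 = 4.38385
  stratum Q2: (700/6700)²·(1 − 53/700)·351.0²/53 = 23.4526
  stratum Q3: (1150/6700)²·(1 − 219/1150)·227.4²/219 = 5.63164
  stratum Q4: (2600/6700)²·(1 − 377/2600)·124.7²/377 = 5.31074
V̂(ȳ_st) = 38.7788
SE(ȳ_st) = √38.7788 = 6.22727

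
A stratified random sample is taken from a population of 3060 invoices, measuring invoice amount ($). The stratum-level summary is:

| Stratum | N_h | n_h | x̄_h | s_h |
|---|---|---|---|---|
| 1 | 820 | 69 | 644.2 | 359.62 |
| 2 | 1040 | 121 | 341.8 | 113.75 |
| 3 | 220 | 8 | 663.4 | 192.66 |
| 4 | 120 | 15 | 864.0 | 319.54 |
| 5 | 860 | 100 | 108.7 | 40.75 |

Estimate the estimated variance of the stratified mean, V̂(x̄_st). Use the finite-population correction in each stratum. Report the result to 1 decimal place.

V̂(x̄_st) ≈ 167.6

V̂(x̄_st) = Σ W_h² (1 − n_h/N_h) s_h²/n_h, with W_h = N_h/N and N = 3060:
  stratum 1: (820/3060)²·(1 − 69/820)·359.62²/69 = 123.268
  stratum 2: (1040/3060)²·(1 − 121/1040)·113.75²/121 = 10.915
  stratum 3: (220/3060)²·(1 − 8/220)·192.66²/8 = 23.1105
  stratum 4: (120/3060)²·(1 − 15/120)·319.54²/15 = 9.15982
  stratum 5: (860/3060)²·(1 − 100/860)·40.75²/100 = 1.15911
V̂(x̄_st) = 167.612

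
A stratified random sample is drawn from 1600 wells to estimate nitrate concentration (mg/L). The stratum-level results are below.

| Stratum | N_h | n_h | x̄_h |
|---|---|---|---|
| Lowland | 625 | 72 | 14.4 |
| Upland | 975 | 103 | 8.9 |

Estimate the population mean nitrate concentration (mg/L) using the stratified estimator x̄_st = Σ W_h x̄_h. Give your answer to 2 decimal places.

x̄_st ≈ 11.05

N = Σ N_h = 1600. Stratum weights W_h = N_h/N.
x̄_st = (625·14.4 + 975·8.9) / 1600 = 11.0484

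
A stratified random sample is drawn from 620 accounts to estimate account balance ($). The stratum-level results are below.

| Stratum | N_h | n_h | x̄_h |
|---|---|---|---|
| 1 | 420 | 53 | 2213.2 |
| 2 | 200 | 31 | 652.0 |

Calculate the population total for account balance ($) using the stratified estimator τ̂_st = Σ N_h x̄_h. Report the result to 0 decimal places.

τ̂_st = Σ N_h x̄_h = 420·2213.2 + 200·652.0 = 1059944

τ̂_st ≈ 1059944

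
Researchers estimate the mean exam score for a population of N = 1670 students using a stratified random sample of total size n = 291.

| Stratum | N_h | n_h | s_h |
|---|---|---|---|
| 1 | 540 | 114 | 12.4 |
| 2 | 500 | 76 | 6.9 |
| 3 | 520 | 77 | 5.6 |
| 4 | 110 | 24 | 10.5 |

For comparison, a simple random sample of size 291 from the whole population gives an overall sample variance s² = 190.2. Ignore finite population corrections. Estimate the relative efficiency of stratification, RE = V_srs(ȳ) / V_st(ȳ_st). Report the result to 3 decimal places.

RE ≈ 2.547

V̂(ȳ_st) = Σ W_h² s_h²/n_h, with W_h = N_h/N and N = 1670:
  stratum 1: (540/1670)²·12.4²/114 = 0.141024
  stratum 2: (500/1670)²·6.9²/76 = 0.0561554
  stratum 3: (520/1670)²·5.6²/77 = 0.0394874
  stratum 4: (110/1670)²·10.5²/24 = 0.0199306
V_st = 0.256597
V_srs = s²/n = 190.2/291 = 0.653608
Relative efficiency = V_srs / V_st = 0.653608/0.256597 = 2.5472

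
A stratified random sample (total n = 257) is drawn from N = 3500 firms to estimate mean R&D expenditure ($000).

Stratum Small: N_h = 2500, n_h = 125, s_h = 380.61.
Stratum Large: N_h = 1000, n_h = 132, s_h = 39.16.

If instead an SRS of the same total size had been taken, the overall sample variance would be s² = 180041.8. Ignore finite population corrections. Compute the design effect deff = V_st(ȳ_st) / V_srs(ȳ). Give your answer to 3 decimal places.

deff ≈ 0.845

V̂(ȳ_st) = Σ W_h² s_h²/n_h, with W_h = N_h/N and N = 3500:
  stratum Small: (2500/3500)²·380.61²/125 = 591.282
  stratum Large: (1000/3500)²·39.16²/132 = 0.948365
V_st = 592.23
V_srs = s²/n = 180041.8/257 = 700.552
deff = V_st / V_srs = 592.23/700.552 = 0.8454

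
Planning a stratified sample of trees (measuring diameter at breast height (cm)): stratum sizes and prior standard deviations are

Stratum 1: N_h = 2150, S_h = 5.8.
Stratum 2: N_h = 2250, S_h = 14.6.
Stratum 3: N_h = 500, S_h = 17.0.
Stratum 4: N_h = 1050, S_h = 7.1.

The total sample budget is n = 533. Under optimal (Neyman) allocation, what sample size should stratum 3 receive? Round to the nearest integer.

Neyman allocation: n_h = n · N_h S_h / Σ N_i S_i, with n = 533.
  stratum 1: N_h·S_h = 2150·5.8 = 12470.00
  stratum 2: N_h·S_h = 2250·14.6 = 32850.00
  stratum 3: N_h·S_h = 500·17.0 = 8500.00
  stratum 4: N_h·S_h = 1050·7.1 = 7455.00
Σ N_h S_h = 61275.00
n for stratum 3 = 533·8500.00/61275.00 = 73.937 → 74

74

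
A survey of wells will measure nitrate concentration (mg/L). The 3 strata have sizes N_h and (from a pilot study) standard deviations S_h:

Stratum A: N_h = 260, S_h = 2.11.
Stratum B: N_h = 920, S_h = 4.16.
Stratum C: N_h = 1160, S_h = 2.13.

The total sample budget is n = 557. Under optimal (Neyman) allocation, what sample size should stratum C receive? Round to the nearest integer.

201

Neyman allocation: n_h = n · N_h S_h / Σ N_i S_i, with n = 557.
  stratum A: N_h·S_h = 260·2.11 = 548.60
  stratum B: N_h·S_h = 920·4.16 = 3827.20
  stratum C: N_h·S_h = 1160·2.13 = 2470.80
Σ N_h S_h = 6846.60
n for stratum C = 557·2470.80/6846.60 = 201.010 → 201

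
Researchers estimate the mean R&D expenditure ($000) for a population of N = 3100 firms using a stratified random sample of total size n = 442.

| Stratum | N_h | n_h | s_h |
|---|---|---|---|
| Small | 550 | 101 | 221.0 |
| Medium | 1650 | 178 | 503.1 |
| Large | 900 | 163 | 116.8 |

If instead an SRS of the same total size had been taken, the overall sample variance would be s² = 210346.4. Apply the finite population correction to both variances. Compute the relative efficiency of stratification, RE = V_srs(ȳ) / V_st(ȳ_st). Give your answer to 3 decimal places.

RE ≈ 1.081

V̂(ȳ_st) = Σ W_h² (1 − n_h/N_h) s_h²/n_h, with W_h = N_h/N and N = 3100:
  stratum Small: (550/3100)²·(1 − 101/550)·221.0²/101 = 12.4265
  stratum Medium: (1650/3100)²·(1 − 178/1650)·503.1²/178 = 359.383
  stratum Large: (900/3100)²·(1 − 163/900)·116.8²/163 = 5.77676
V_st = 377.586
V_srs = (1 − 442/3100)·210346.4/442 = 408.043
Relative efficiency = V_srs / V_st = 408.043/377.586 = 1.0807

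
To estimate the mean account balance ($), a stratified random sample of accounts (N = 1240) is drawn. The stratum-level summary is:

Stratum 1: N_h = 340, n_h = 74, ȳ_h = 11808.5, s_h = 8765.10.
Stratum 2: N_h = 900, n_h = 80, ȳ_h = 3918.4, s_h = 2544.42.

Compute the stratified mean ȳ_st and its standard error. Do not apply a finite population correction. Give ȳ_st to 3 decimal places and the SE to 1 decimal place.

ȳ_st ≈ 6081.815, SE ≈ 347.4

ȳ_st = Σ W_h ȳ_h = (340·11808.5 + 900·3918.4)/1240 = 6081.81452
V̂(ȳ_st) = Σ W_h² s_h²/n_h, with W_h = N_h/N and N = 1240:
  stratum 1: (340/1240)²·8765.10²/74 = 78054.2
  stratum 2: (900/1240)²·2544.42²/80 = 42631.4
V̂(ȳ_st) = 120686
SE(ȳ_st) = √120686 = 347.398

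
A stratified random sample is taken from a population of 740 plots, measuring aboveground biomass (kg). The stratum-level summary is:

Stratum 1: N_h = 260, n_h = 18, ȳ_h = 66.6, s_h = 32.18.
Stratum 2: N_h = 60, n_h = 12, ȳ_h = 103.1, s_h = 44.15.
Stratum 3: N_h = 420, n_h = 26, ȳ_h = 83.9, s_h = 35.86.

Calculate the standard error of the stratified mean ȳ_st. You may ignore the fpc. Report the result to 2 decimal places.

V̂(ȳ_st) = Σ W_h² s_h²/n_h, with W_h = N_h/N and N = 740:
  stratum 1: (260/740)²·32.18²/18 = 7.10204
  stratum 2: (60/740)²·44.15²/12 = 1.06787
  stratum 3: (420/740)²·35.86²/26 = 15.9324
V̂(ȳ_st) = 24.1024
SE(ȳ_st) = √24.1024 = 4.90941

SE(ȳ_st) ≈ 4.91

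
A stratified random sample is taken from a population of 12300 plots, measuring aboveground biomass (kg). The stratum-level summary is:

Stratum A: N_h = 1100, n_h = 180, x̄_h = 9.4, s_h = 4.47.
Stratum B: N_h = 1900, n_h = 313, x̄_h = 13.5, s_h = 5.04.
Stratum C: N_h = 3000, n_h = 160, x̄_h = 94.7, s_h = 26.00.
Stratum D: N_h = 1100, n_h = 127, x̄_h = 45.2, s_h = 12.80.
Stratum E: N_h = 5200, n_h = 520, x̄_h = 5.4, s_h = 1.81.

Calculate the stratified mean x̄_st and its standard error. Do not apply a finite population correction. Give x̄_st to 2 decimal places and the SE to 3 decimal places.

x̄_st ≈ 32.35, SE ≈ 0.515

x̄_st = Σ W_h x̄_h = (1100·9.4 + 1900·13.5 + 3000·94.7 + 1100·45.2 + 5200·5.4)/12300 = 32.34878
V̂(x̄_st) = Σ W_h² s_h²/n_h, with W_h = N_h/N and N = 12300:
  stratum A: (1100/12300)²·4.47²/180 = 0.000887805
  stratum B: (1900/12300)²·5.04²/313 = 0.00193648
  stratum C: (3000/12300)²·26.00²/160 = 0.251338
  stratum D: (1100/12300)²·12.80²/127 = 0.0103179
  stratum E: (5200/12300)²·1.81²/520 = 0.00112603
V̂(x̄_st) = 0.265607
SE(x̄_st) = √0.265607 = 0.51537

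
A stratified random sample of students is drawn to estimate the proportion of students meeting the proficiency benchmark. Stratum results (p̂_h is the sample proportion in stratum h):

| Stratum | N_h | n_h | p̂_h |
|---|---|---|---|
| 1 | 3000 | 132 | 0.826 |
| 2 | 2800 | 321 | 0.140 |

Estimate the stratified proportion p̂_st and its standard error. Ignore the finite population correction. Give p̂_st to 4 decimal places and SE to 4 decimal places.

N = 5800; stratum weights W_h = N_h/N.
p̂_st = Σ W_h p̂_h = (3000·0.826 + 2800·0.140)/5800 = 0.49483
V̂(p̂_st) = Σ W_h² p̂_h(1−p̂_h)/(n_h−1):
  stratum 1: (3000/5800)²·0.826·0.174/131 = 0.000293525
  stratum 2: (2800/5800)²·0.140·0.860/320 = 8.76873e-05
V̂(p̂_st) = 0.000381212; SE = √V̂ = 0.0195246

p̂_st ≈ 0.4948, SE ≈ 0.0195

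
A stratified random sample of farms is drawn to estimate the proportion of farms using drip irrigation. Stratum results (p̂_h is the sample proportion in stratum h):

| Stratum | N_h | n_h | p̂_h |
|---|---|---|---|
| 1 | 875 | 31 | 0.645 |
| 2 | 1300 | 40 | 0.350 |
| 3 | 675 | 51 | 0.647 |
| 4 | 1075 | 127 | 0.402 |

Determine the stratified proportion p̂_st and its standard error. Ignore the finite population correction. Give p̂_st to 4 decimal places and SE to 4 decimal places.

p̂_st ≈ 0.4811, SE ≈ 0.0360

N = 3925; stratum weights W_h = N_h/N.
p̂_st = Σ W_h p̂_h = (875·0.645 + 1300·0.350 + 675·0.647 + 1075·0.402)/3925 = 0.48108
V̂(p̂_st) = Σ W_h² p̂_h(1−p̂_h)/(n_h−1):
  stratum 1: (875/3925)²·0.645·0.355/30 = 0.000379318
  stratum 2: (1300/3925)²·0.350·0.650/39 = 0.000639918
  stratum 3: (675/3925)²·0.647·0.353/50 = 0.000135094
  stratum 4: (1075/3925)²·0.402·0.598/126 = 0.000143118
V̂(p̂_st) = 0.00129745; SE = √V̂ = 0.0360201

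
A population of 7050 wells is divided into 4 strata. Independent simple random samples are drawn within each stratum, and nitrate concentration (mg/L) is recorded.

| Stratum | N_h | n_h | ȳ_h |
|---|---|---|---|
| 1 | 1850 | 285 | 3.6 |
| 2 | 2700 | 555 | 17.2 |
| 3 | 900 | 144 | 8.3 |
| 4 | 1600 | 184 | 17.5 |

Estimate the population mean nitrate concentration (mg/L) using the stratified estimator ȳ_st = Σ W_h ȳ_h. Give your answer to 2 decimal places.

N = Σ N_h = 7050. Stratum weights W_h = N_h/N.
ȳ_st = (1850·3.6 + 2700·17.2 + 900·8.3 + 1600·17.5) / 7050 = 12.5631

ȳ_st ≈ 12.56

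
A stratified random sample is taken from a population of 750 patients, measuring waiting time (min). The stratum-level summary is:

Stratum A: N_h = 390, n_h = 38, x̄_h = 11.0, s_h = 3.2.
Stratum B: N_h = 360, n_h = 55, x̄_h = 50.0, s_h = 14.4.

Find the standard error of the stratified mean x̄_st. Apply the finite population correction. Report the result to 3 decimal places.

SE(x̄_st) ≈ 0.895

V̂(x̄_st) = Σ W_h² (1 − n_h/N_h) s_h²/n_h, with W_h = N_h/N and N = 750:
  stratum A: (390/750)²·(1 − 38/390)·3.2²/38 = 0.065766
  stratum B: (360/750)²·(1 − 55/360)·14.4²/55 = 0.735939
V̂(x̄_st) = 0.801705
SE(x̄_st) = √0.801705 = 0.89538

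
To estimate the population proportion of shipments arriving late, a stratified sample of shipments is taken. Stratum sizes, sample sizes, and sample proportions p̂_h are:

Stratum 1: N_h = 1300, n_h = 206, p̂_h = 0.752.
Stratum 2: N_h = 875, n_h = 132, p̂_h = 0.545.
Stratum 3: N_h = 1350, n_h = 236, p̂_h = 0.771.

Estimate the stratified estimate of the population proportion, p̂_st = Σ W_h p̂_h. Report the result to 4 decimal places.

p̂_st ≈ 0.7079

N = 3525; stratum weights W_h = N_h/N.
p̂_st = Σ W_h p̂_h = (1300·0.752 + 875·0.545 + 1350·0.771)/3525 = 0.70789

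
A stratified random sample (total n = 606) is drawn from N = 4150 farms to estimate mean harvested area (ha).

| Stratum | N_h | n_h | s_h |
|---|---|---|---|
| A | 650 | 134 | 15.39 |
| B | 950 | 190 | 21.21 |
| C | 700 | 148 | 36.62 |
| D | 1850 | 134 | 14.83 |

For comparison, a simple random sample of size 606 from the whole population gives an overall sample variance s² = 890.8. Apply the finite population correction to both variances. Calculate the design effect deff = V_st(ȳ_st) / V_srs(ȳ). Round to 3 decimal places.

deff ≈ 0.509

V̂(ȳ_st) = Σ W_h² (1 − n_h/N_h) s_h²/n_h, with W_h = N_h/N and N = 4150:
  stratum A: (650/4150)²·(1 − 134/650)·15.39²/134 = 0.0344223
  stratum B: (950/4150)²·(1 − 190/950)·21.21²/190 = 0.0992587
  stratum C: (700/4150)²·(1 − 148/700)·36.62²/148 = 0.20329
  stratum D: (1850/4150)²·(1 − 134/1850)·14.83²/134 = 0.302531
V_st = 0.639502
V_srs = (1 − 606/4150)·890.8/606 = 1.25532
deff = V_st / V_srs = 0.639502/1.25532 = 0.5094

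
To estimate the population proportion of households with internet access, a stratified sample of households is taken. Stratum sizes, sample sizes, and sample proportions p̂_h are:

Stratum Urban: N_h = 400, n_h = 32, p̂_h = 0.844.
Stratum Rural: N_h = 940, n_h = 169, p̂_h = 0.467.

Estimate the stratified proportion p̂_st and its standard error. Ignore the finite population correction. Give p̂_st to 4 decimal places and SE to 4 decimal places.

N = 1340; stratum weights W_h = N_h/N.
p̂_st = Σ W_h p̂_h = (400·0.844 + 940·0.467)/1340 = 0.57954
V̂(p̂_st) = Σ W_h² p̂_h(1−p̂_h)/(n_h−1):
  stratum Urban: (400/1340)²·0.844·0.156/31 = 0.000378456
  stratum Rural: (940/1340)²·0.467·0.533/168 = 0.00072909
V̂(p̂_st) = 0.00110755; SE = √V̂ = 0.0332798

p̂_st ≈ 0.5795, SE ≈ 0.0333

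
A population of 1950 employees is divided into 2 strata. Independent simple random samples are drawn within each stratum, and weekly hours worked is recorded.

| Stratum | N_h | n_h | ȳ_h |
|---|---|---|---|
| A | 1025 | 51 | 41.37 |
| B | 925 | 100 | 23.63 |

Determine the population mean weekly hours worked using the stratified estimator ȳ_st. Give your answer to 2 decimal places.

N = Σ N_h = 1950. Stratum weights W_h = N_h/N.
ȳ_st = (1025·41.37 + 925·23.63) / 1950 = 32.9549

ȳ_st ≈ 32.95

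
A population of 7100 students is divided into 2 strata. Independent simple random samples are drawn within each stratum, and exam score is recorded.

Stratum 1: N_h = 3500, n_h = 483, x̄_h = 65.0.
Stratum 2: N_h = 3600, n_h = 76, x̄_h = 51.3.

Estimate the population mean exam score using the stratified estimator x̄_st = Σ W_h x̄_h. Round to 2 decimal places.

N = Σ N_h = 7100. Stratum weights W_h = N_h/N.
x̄_st = (3500·65.0 + 3600·51.3) / 7100 = 58.0535

x̄_st ≈ 58.05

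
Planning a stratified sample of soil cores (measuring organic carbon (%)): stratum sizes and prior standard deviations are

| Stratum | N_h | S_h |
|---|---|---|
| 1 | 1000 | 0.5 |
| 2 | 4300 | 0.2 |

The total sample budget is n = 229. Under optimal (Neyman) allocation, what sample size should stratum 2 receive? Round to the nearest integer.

145

Neyman allocation: n_h = n · N_h S_h / Σ N_i S_i, with n = 229.
  stratum 1: N_h·S_h = 1000·0.5 = 500.00
  stratum 2: N_h·S_h = 4300·0.2 = 860.00
Σ N_h S_h = 1360.00
n for stratum 2 = 229·860.00/1360.00 = 144.809 → 145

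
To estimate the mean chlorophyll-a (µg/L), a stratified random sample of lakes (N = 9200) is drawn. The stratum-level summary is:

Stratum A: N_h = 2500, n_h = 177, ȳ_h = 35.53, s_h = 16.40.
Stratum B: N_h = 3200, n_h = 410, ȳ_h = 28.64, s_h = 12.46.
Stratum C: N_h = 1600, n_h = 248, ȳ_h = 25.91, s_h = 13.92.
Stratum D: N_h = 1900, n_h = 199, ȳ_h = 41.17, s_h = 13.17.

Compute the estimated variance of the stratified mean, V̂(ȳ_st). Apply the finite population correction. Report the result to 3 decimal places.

V̂(ȳ_st) ≈ 0.197

V̂(ȳ_st) = Σ W_h² (1 − n_h/N_h) s_h²/n_h, with W_h = N_h/N and N = 9200:
  stratum A: (2500/9200)²·(1 − 177/2500)·16.40²/177 = 0.104262
  stratum B: (3200/9200)²·(1 − 410/3200)·12.46²/410 = 0.0399421
  stratum C: (1600/9200)²·(1 − 248/1600)·13.92²/248 = 0.0199686
  stratum D: (1900/9200)²·(1 − 199/1900)·13.17²/199 = 0.0332813
V̂(ȳ_st) = 0.197454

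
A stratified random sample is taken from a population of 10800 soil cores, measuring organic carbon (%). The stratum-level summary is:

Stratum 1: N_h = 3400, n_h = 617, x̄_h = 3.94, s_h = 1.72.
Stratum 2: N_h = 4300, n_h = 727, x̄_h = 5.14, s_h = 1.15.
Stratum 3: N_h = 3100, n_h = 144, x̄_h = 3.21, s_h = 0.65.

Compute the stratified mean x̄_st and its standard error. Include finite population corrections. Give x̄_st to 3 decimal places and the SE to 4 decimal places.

x̄_st = Σ W_h x̄_h = (3400·3.94 + 4300·5.14 + 3100·3.21)/10800 = 4.20824
V̂(x̄_st) = Σ W_h² (1 − n_h/N_h) s_h²/n_h, with W_h = N_h/N and N = 10800:
  stratum 1: (3400/10800)²·(1 − 617/3400)·1.72²/617 = 0.00038897
  stratum 2: (4300/10800)²·(1 − 727/4300)·1.15²/727 = 0.000239616
  stratum 3: (3100/10800)²·(1 − 144/3100)·0.65²/144 = 0.000230506
V̂(x̄_st) = 0.000859092
SE(x̄_st) = √0.000859092 = 0.0293103

x̄_st ≈ 4.208, SE ≈ 0.0293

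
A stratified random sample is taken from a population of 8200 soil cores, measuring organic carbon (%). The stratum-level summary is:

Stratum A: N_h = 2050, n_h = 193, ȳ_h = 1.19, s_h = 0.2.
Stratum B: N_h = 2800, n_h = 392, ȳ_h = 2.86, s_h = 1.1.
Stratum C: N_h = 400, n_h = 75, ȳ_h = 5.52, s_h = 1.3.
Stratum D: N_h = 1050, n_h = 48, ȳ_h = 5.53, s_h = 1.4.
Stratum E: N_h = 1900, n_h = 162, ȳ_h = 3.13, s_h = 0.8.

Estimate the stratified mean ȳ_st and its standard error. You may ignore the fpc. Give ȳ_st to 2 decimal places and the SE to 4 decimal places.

ȳ_st = Σ W_h ȳ_h = (2050·1.19 + 2800·2.86 + 400·5.52 + 1050·5.53 + 1900·3.13)/8200 = 2.97671
V̂(ȳ_st) = Σ W_h² s_h²/n_h, with W_h = N_h/N and N = 8200:
  stratum A: (2050/8200)²·0.2²/193 = 1.29534e-05
  stratum B: (2800/8200)²·1.1²/392 = 0.000359905
  stratum C: (400/8200)²·1.3²/75 = 5.36189e-05
  stratum D: (1050/8200)²·1.4²/48 = 0.000669523
  stratum E: (1900/8200)²·0.8²/162 = 0.000212102
V̂(ȳ_st) = 0.0013081
SE(ȳ_st) = √0.0013081 = 0.0361677

ȳ_st ≈ 2.98, SE ≈ 0.0362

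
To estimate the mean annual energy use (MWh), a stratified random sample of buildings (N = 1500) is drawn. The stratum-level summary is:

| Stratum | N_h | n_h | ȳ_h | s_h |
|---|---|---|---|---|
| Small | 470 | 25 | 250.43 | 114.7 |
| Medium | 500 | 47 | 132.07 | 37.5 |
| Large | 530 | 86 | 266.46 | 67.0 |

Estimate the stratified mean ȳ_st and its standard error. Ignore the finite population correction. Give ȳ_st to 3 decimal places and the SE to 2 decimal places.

ȳ_st ≈ 216.641, SE ≈ 7.84

ȳ_st = Σ W_h ȳ_h = (470·250.43 + 500·132.07 + 530·266.46)/1500 = 216.64060
V̂(ȳ_st) = Σ W_h² s_h²/n_h, with W_h = N_h/N and N = 1500:
  stratum Small: (470/1500)²·114.7²/25 = 51.6654
  stratum Medium: (500/1500)²·37.5²/47 = 3.32447
  stratum Large: (530/1500)²·67.0²/86 = 6.51659
V̂(ȳ_st) = 61.5065
SE(ȳ_st) = √61.5065 = 7.84261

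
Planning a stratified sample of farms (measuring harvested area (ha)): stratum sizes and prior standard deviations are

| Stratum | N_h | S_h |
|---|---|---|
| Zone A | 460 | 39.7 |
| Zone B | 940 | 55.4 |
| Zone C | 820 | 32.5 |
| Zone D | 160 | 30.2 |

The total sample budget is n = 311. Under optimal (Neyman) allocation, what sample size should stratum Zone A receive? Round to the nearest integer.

Neyman allocation: n_h = n · N_h S_h / Σ N_i S_i, with n = 311.
  stratum Zone A: N_h·S_h = 460·39.7 = 18262.00
  stratum Zone B: N_h·S_h = 940·55.4 = 52076.00
  stratum Zone C: N_h·S_h = 820·32.5 = 26650.00
  stratum Zone D: N_h·S_h = 160·30.2 = 4832.00
Σ N_h S_h = 101820.00
n for stratum Zone A = 311·18262.00/101820.00 = 55.780 → 56

56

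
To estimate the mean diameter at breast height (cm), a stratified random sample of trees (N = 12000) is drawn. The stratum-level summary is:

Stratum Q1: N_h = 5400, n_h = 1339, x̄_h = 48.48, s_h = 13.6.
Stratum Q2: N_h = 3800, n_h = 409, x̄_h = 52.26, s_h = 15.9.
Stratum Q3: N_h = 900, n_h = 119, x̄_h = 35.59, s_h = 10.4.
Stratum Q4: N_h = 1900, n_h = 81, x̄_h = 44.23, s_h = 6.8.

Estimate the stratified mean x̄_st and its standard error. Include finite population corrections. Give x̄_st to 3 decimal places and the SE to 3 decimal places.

x̄_st = Σ W_h x̄_h = (5400·48.48 + 3800·52.26 + 900·35.59 + 1900·44.23)/12000 = 48.03733
V̂(x̄_st) = Σ W_h² (1 − n_h/N_h) s_h²/n_h, with W_h = N_h/N and N = 12000:
  stratum Q1: (5400/12000)²·(1 − 1339/5400)·13.6²/1339 = 0.0210359
  stratum Q2: (3800/12000)²·(1 − 409/3800)·15.9²/409 = 0.0553121
  stratum Q3: (900/12000)²·(1 − 119/900)·10.4²/119 = 0.00443661
  stratum Q4: (1900/12000)²·(1 − 81/1900)·6.8²/81 = 0.0137011
V̂(x̄_st) = 0.0944857
SE(x̄_st) = √0.0944857 = 0.307385

x̄_st ≈ 48.037, SE ≈ 0.307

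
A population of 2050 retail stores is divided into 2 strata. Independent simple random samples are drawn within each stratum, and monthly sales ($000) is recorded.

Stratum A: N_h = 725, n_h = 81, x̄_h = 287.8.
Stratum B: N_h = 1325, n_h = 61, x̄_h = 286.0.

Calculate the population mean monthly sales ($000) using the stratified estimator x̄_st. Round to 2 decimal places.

x̄_st ≈ 286.64

N = Σ N_h = 2050. Stratum weights W_h = N_h/N.
x̄_st = (725·287.8 + 1325·286.0) / 2050 = 286.6366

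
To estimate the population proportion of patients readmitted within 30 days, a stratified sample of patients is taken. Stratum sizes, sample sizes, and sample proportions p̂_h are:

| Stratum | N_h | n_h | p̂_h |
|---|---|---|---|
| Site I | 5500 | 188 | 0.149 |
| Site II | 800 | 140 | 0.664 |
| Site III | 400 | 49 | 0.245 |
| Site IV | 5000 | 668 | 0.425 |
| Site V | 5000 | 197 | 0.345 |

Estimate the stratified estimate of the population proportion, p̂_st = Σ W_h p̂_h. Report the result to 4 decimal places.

p̂_st ≈ 0.3173

N = 16700; stratum weights W_h = N_h/N.
p̂_st = Σ W_h p̂_h = (5500·0.149 + 800·0.664 + 400·0.245 + 5000·0.425 + 5000·0.345)/16700 = 0.31729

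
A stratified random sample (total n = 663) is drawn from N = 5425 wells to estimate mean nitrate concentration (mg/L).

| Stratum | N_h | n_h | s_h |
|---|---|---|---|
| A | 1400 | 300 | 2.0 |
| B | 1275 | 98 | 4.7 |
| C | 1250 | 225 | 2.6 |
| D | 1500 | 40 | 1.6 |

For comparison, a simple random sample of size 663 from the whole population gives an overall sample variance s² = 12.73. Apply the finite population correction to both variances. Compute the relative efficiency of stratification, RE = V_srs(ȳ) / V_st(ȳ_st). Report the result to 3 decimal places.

RE ≈ 0.923

V̂(ȳ_st) = Σ W_h² (1 − n_h/N_h) s_h²/n_h, with W_h = N_h/N and N = 5425:
  stratum A: (1400/5425)²·(1 − 300/1400)·2.0²/300 = 0.000697686
  stratum B: (1275/5425)²·(1 − 98/1275)·4.7²/98 = 0.0114936
  stratum C: (1250/5425)²·(1 − 225/1250)·2.6²/225 = 0.00130797
  stratum D: (1500/5425)²·(1 − 40/1500)·1.6²/40 = 0.00476239
V_st = 0.0182617
V_srs = (1 − 663/5425)·12.73/663 = 0.0168541
Relative efficiency = V_srs / V_st = 0.0168541/0.0182617 = 0.9229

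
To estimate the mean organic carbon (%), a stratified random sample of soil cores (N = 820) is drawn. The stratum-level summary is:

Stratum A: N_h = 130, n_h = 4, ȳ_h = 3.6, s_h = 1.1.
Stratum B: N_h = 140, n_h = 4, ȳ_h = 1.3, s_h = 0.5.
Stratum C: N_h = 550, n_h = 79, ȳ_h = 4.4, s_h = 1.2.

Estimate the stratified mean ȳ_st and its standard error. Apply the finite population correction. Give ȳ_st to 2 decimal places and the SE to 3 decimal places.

ȳ_st = Σ W_h ȳ_h = (130·3.6 + 140·1.3 + 550·4.4)/820 = 3.74390
V̂(ȳ_st) = Σ W_h² (1 − n_h/N_h) s_h²/n_h, with W_h = N_h/N and N = 820:
  stratum A: (130/820)²·(1 − 4/130)·1.1²/4 = 0.00736905
  stratum B: (140/820)²·(1 − 4/140)·0.5²/4 = 0.00176978
  stratum C: (550/820)²·(1 − 79/550)·1.2²/79 = 0.00702249
V̂(ȳ_st) = 0.0161613
SE(ȳ_st) = √0.0161613 = 0.127127

ȳ_st ≈ 3.74, SE ≈ 0.127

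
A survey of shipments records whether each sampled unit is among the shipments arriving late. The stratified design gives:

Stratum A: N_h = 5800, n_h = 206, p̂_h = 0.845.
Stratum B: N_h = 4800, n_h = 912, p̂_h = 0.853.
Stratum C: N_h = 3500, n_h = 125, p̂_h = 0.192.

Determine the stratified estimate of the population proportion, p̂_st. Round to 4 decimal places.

N = 14100; stratum weights W_h = N_h/N.
p̂_st = Σ W_h p̂_h = (5800·0.845 + 4800·0.853 + 3500·0.192)/14100 = 0.68563

p̂_st ≈ 0.6856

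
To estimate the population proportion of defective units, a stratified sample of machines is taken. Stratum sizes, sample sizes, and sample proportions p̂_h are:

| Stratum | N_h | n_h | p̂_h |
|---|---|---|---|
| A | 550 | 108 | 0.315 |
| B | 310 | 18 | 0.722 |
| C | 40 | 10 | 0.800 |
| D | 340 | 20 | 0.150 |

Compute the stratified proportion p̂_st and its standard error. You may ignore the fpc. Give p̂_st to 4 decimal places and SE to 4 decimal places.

N = 1240; stratum weights W_h = N_h/N.
p̂_st = Σ W_h p̂_h = (550·0.315 + 310·0.722 + 40·0.800 + 340·0.150)/1240 = 0.38715
V̂(p̂_st) = Σ W_h² p̂_h(1−p̂_h)/(n_h−1):
  stratum A: (550/1240)²·0.315·0.685/107 = 0.000396734
  stratum B: (310/1240)²·0.722·0.278/17 = 0.000737926
  stratum C: (40/1240)²·0.800·0.200/9 = 1.84992e-05
  stratum D: (340/1240)²·0.150·0.850/19 = 0.000504511
V̂(p̂_st) = 0.00165767; SE = √V̂ = 0.0407145

p̂_st ≈ 0.3872, SE ≈ 0.0407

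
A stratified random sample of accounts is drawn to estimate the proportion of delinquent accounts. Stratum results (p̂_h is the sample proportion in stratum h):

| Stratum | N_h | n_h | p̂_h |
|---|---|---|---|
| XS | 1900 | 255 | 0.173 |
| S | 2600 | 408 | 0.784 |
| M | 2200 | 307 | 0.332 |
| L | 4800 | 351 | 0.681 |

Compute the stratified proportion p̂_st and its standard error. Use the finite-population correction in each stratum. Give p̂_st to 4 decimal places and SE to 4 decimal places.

p̂_st ≈ 0.5536, SE ≈ 0.0124

N = 11500; stratum weights W_h = N_h/N.
p̂_st = Σ W_h p̂_h = (1900·0.173 + 2600·0.784 + 2200·0.332 + 4800·0.681)/11500 = 0.55359
V̂(p̂_st) = Σ W_h² (1 − n_h/N_h) p̂_h(1−p̂_h)/(n_h−1):
  stratum XS: (1900/11500)²·(1 − 255/1900)·0.173·0.827/254 = 1.3312e-05
  stratum S: (2600/11500)²·(1 − 408/2600)·0.784·0.216/407 = 1.79306e-05
  stratum M: (2200/11500)²·(1 − 307/2200)·0.332·0.668/306 = 2.28229e-05
  stratum L: (4800/11500)²·(1 − 351/4800)·0.681·0.319/350 = 0.000100225
V̂(p̂_st) = 0.000154291; SE = √V̂ = 0.0124214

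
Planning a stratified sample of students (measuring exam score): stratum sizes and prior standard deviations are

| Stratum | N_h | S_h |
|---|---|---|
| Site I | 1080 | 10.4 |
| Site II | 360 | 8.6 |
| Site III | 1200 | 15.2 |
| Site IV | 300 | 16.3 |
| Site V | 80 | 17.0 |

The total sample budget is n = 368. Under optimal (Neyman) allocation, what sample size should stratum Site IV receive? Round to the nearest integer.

Neyman allocation: n_h = n · N_h S_h / Σ N_i S_i, with n = 368.
  stratum Site I: N_h·S_h = 1080·10.4 = 11232.00
  stratum Site II: N_h·S_h = 360·8.6 = 3096.00
  stratum Site III: N_h·S_h = 1200·15.2 = 18240.00
  stratum Site IV: N_h·S_h = 300·16.3 = 4890.00
  stratum Site V: N_h·S_h = 80·17.0 = 1360.00
Σ N_h S_h = 38818.00
n for stratum Site IV = 368·4890.00/38818.00 = 46.358 → 46

46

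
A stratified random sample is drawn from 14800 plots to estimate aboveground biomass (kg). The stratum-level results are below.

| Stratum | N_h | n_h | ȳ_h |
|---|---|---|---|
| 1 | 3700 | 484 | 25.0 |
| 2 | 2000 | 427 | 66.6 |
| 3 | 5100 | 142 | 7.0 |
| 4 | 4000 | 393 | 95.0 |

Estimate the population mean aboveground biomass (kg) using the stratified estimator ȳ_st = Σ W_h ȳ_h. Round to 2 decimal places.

N = Σ N_h = 14800. Stratum weights W_h = N_h/N.
ȳ_st = (3700·25.0 + 2000·66.6 + 5100·7.0 + 4000·95.0) / 14800 = 43.3378

ȳ_st ≈ 43.34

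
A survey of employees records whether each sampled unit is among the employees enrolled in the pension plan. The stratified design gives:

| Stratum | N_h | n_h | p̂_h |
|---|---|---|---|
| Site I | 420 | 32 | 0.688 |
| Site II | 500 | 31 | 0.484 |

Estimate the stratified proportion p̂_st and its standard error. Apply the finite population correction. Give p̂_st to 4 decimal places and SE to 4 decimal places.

N = 920; stratum weights W_h = N_h/N.
p̂_st = Σ W_h p̂_h = (420·0.688 + 500·0.484)/920 = 0.57713
V̂(p̂_st) = Σ W_h² (1 − n_h/N_h) p̂_h(1−p̂_h)/(n_h−1):
  stratum Site I: (420/920)²·(1 − 32/420)·0.688·0.312/31 = 0.00133317
  stratum Site II: (500/920)²·(1 − 31/500)·0.484·0.516/30 = 0.00230643
V̂(p̂_st) = 0.00363961; SE = √V̂ = 0.0603292

p̂_st ≈ 0.5771, SE ≈ 0.0603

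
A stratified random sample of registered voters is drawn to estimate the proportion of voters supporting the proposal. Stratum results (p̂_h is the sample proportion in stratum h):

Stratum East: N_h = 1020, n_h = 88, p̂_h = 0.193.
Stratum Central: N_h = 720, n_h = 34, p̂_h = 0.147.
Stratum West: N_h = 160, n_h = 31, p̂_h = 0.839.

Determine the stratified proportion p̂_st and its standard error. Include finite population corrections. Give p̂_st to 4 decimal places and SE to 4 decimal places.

p̂_st ≈ 0.2300, SE ≈ 0.0319

N = 1900; stratum weights W_h = N_h/N.
p̂_st = Σ W_h p̂_h = (1020·0.193 + 720·0.147 + 160·0.839)/1900 = 0.22997
V̂(p̂_st) = Σ W_h² (1 − n_h/N_h) p̂_h(1−p̂_h)/(n_h−1):
  stratum East: (1020/1900)²·(1 − 88/1020)·0.193·0.807/87 = 0.000471434
  stratum Central: (720/1900)²·(1 − 34/720)·0.147·0.853/33 = 0.000519878
  stratum West: (160/1900)²·(1 − 31/160)·0.839·0.161/30 = 2.57436e-05
V̂(p̂_st) = 0.00101706; SE = √V̂ = 0.0318913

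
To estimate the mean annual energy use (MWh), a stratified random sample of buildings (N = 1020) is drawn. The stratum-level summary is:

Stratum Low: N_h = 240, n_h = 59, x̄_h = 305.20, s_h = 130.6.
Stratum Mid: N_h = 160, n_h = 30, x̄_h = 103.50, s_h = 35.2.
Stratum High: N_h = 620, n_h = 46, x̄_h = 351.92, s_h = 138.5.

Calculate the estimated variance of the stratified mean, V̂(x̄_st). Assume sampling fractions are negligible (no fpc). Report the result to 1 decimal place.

V̂(x̄_st) = Σ W_h² s_h²/n_h, with W_h = N_h/N and N = 1020:
  stratum Low: (240/1020)²·130.6²/59 = 16.005
  stratum Mid: (160/1020)²·35.2²/30 = 1.01626
  stratum High: (620/1020)²·138.5²/46 = 154.072
V̂(x̄_st) = 171.094

V̂(x̄_st) ≈ 171.1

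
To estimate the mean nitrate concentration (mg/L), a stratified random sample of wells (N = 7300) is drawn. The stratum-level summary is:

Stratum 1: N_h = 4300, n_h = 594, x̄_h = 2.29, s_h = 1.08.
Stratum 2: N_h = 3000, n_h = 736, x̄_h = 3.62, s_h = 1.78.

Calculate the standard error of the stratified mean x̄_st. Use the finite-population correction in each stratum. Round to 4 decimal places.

V̂(x̄_st) = Σ W_h² (1 − n_h/N_h) s_h²/n_h, with W_h = N_h/N and N = 7300:
  stratum 1: (4300/7300)²·(1 − 594/4300)·1.08²/594 = 0.000587204
  stratum 2: (3000/7300)²·(1 − 736/3000)·1.78²/736 = 0.000548674
V̂(x̄_st) = 0.00113588
SE(x̄_st) = √0.00113588 = 0.0337028

SE(x̄_st) ≈ 0.0337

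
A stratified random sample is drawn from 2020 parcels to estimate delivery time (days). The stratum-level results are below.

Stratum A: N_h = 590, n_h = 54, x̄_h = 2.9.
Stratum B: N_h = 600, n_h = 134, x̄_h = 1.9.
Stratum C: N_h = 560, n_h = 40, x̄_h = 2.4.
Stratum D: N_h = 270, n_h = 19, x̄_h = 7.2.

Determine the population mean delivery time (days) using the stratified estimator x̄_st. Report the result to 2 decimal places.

N = Σ N_h = 2020. Stratum weights W_h = N_h/N.
x̄_st = (590·2.9 + 600·1.9 + 560·2.4 + 270·7.2) / 2020 = 3.0391

x̄_st ≈ 3.04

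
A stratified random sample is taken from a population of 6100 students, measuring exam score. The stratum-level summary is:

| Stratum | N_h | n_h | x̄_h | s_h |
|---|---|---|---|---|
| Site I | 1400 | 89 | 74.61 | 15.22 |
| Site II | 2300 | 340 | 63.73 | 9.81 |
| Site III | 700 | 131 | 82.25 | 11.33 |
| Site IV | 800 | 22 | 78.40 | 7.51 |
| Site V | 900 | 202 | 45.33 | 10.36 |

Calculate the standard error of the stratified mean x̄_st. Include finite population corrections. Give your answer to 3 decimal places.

V̂(x̄_st) = Σ W_h² (1 − n_h/N_h) s_h²/n_h, with W_h = N_h/N and N = 6100:
  stratum Site I: (1400/6100)²·(1 − 89/1400)·15.22²/89 = 0.128384
  stratum Site II: (2300/6100)²·(1 − 340/2300)·9.81²/340 = 0.0342913
  stratum Site III: (700/6100)²·(1 − 131/700)·11.33²/131 = 0.0104891
  stratum Site IV: (800/6100)²·(1 − 22/800)·7.51²/22 = 0.0428812
  stratum Site V: (900/6100)²·(1 − 202/900)·10.36²/202 = 0.00897029
V̂(x̄_st) = 0.225016
SE(x̄_st) = √0.225016 = 0.474358

SE(x̄_st) ≈ 0.474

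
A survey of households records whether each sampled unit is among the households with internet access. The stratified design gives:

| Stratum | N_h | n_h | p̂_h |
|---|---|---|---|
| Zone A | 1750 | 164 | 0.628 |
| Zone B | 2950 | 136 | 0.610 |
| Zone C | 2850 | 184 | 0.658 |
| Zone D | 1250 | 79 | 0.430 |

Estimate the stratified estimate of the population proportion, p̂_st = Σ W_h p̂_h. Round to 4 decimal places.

N = 8800; stratum weights W_h = N_h/N.
p̂_st = Σ W_h p̂_h = (1750·0.628 + 2950·0.610 + 2850·0.658 + 1250·0.430)/8800 = 0.60356

p̂_st ≈ 0.6036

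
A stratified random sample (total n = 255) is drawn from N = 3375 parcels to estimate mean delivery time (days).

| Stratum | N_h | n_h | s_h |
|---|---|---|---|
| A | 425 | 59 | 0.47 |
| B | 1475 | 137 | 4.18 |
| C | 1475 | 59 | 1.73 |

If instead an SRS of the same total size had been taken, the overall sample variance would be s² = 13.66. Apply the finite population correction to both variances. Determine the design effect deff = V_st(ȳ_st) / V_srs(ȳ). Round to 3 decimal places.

V̂(ȳ_st) = Σ W_h² (1 − n_h/N_h) s_h²/n_h, with W_h = N_h/N and N = 3375:
  stratum A: (425/3375)²·(1 − 59/425)·0.47²/59 = 5.11289e-05
  stratum B: (1475/3375)²·(1 − 137/1475)·4.18²/137 = 0.022097
  stratum C: (1475/3375)²·(1 − 59/1475)·1.73²/59 = 0.00930139
V_st = 0.0314495
V_srs = (1 − 255/3375)·13.66/255 = 0.0495212
deff = V_st / V_srs = 0.0314495/0.0495212 = 0.6351

deff ≈ 0.635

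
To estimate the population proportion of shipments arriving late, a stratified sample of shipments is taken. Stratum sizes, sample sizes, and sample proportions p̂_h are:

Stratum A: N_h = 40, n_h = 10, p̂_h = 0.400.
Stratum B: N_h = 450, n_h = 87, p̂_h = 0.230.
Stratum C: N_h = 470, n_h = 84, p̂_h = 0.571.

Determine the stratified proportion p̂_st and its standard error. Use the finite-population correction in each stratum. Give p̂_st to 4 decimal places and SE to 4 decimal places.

p̂_st ≈ 0.4040, SE ≈ 0.0313

N = 960; stratum weights W_h = N_h/N.
p̂_st = Σ W_h p̂_h = (40·0.400 + 450·0.230 + 470·0.571)/960 = 0.40403
V̂(p̂_st) = Σ W_h² (1 − n_h/N_h) p̂_h(1−p̂_h)/(n_h−1):
  stratum A: (40/960)²·(1 − 10/40)·0.400·0.600/9 = 3.47222e-05
  stratum B: (450/960)²·(1 − 87/450)·0.230·0.770/86 = 0.000365003
  stratum C: (470/960)²·(1 − 84/470)·0.571·0.429/83 = 0.000580976
V̂(p̂_st) = 0.000980701; SE = √V̂ = 0.0313162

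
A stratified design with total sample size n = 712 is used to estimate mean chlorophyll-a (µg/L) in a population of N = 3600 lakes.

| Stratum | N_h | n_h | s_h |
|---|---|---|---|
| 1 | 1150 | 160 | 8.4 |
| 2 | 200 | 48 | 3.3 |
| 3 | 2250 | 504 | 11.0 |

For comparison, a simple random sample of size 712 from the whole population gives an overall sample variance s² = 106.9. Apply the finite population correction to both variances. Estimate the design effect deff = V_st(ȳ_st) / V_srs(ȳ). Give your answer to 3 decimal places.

V̂(ȳ_st) = Σ W_h² (1 − n_h/N_h) s_h²/n_h, with W_h = N_h/N and N = 3600:
  stratum 1: (1150/3600)²·(1 − 160/1150)·8.4²/160 = 0.0387406
  stratum 2: (200/3600)²·(1 − 48/200)·3.3²/48 = 0.000532176
  stratum 3: (2250/3600)²·(1 − 504/2250)·11.0²/504 = 0.0727741
V_st = 0.112047
V_srs = (1 − 712/3600)·106.9/712 = 0.120446
deff = V_st / V_srs = 0.112047/0.120446 = 0.9303

deff ≈ 0.930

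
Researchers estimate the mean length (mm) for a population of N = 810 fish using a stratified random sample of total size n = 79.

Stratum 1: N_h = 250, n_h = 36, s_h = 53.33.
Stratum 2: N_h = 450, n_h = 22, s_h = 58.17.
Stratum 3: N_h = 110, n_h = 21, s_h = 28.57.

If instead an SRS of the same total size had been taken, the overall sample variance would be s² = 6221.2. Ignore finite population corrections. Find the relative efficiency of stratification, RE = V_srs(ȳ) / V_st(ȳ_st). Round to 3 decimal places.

RE ≈ 1.413

V̂(ȳ_st) = Σ W_h² s_h²/n_h, with W_h = N_h/N and N = 810:
  stratum 1: (250/810)²·53.33²/36 = 7.52576
  stratum 2: (450/810)²·58.17²/22 = 47.4712
  stratum 3: (110/810)²·28.57²/21 = 0.716831
V_st = 55.7138
V_srs = s²/n = 6221.2/79 = 78.7494
Relative efficiency = V_srs / V_st = 78.7494/55.7138 = 1.4135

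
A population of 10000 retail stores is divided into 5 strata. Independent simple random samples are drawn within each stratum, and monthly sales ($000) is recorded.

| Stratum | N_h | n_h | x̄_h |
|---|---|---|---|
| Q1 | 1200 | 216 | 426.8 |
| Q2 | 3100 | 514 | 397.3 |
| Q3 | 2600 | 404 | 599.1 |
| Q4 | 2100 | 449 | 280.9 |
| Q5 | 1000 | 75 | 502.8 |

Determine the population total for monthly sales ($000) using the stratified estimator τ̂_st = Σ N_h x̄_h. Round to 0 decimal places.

τ̂_st ≈ 4394140

τ̂_st = Σ N_h x̄_h = 1200·426.8 + 3100·397.3 + 2600·599.1 + 2100·280.9 + 1000·502.8 = 4394140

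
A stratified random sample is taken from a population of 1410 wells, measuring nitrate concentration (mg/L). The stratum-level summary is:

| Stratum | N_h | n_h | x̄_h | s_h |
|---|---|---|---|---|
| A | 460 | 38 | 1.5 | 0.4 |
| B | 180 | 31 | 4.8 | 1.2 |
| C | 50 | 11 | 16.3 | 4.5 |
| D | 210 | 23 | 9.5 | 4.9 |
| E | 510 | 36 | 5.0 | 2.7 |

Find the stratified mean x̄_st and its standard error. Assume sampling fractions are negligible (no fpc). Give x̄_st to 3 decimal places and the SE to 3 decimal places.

x̄_st = Σ W_h x̄_h = (460·1.5 + 180·4.8 + 50·16.3 + 210·9.5 + 510·5.0)/1410 = 4.90355
V̂(x̄_st) = Σ W_h² s_h²/n_h, with W_h = N_h/N and N = 1410:
  stratum A: (460/1410)²·0.4²/38 = 0.00044814
  stratum B: (180/1410)²·1.2²/31 = 0.00075702
  stratum C: (50/1410)²·4.5²/11 = 0.00231491
  stratum D: (210/1410)²·4.9²/23 = 0.0231561
  stratum E: (510/1410)²·2.7²/36 = 0.0264928
V̂(x̄_st) = 0.0531689
SE(x̄_st) = √0.0531689 = 0.230584

x̄_st ≈ 4.904, SE ≈ 0.231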